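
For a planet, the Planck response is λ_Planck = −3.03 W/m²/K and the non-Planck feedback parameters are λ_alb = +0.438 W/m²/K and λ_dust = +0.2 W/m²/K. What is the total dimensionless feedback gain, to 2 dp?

Convert to gains: g_alb = 0.438/3.03 = 0.1446; g_dust = 0.2/3.03 = 0.06601.
Total gain g = 0.21061.

0.21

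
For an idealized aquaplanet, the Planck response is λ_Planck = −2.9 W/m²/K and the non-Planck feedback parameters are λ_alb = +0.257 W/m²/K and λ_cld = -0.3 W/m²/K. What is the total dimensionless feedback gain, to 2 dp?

Convert to gains: g_alb = 0.257/2.9 = 0.08862; g_cld = -0.3/2.9 = -0.1034.
Total gain g = -0.01478.

-0.01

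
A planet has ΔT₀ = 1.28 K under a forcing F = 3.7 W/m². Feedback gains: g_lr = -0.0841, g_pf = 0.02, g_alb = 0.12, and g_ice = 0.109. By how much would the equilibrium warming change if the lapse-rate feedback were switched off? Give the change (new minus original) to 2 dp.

Original: g = 0.1649, ΔT = 1.28/(1−0.1649) = 1.5328 K.
Without lapse-rate: g' = 0.249, ΔT' = 1.28/(1−0.249) = 1.7044 K.
Change = 1.7044 − 1.5328 = 0.17 K.

0.17 K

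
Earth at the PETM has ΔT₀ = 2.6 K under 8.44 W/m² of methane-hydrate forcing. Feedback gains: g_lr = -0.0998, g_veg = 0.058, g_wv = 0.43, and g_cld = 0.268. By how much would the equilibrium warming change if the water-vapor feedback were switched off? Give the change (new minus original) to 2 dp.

-4.20 K

Original: g = 0.6562, ΔT = 2.6/(1−0.6562) = 7.5625 K.
Without water-vapor: g' = 0.2262, ΔT' = 2.6/(1−0.2262) = 3.3600 K.
Change = 3.3600 − 7.5625 = -4.20 K.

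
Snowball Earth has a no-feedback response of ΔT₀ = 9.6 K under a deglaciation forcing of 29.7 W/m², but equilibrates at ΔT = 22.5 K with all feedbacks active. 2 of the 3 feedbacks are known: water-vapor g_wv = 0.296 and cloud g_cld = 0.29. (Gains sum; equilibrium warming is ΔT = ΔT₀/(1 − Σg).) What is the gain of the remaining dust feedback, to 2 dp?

Amplification A = ΔT/ΔT₀ = 22.5/9.6 = 2.344.
Total gain g = 1 − 1/A = 1 − 1/2.344 = 0.5734.
Known gains sum to 0.296 + 0.29 = 0.586.
g_dust = 0.5734 − 0.586 = -0.01.

-0.01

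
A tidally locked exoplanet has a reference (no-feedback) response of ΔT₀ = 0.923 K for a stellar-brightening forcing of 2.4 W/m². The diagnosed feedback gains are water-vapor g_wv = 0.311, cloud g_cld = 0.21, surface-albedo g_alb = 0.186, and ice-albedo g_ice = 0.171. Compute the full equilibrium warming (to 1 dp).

7.6 K

Total gain g = 0.311 + 0.21 + 0.186 + 0.171 = 0.878.
Amplification A = 1/(1 − 0.878) = 8.197.
ΔT = 0.923 × 8.197 = 7.6 K.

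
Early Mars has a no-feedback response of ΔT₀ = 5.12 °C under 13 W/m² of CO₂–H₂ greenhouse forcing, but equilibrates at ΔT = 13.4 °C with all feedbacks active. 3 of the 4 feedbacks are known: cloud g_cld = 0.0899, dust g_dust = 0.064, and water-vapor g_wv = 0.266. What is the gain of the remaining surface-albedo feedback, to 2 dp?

0.20

Amplification A = ΔT/ΔT₀ = 13.4/5.12 = 2.617.
Total gain g = 1 − 1/A = 1 − 1/2.617 = 0.6179.
Known gains sum to 0.0899 + 0.064 + 0.266 = 0.4199.
g_alb = 0.6179 − 0.4199 = 0.20.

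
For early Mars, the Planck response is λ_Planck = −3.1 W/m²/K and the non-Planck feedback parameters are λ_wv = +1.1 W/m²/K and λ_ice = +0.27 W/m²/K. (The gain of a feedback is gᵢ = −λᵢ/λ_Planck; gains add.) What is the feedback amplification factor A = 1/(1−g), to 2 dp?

Convert to gains: g_wv = 1.1/3.1 = 0.3548; g_ice = 0.27/3.1 = 0.0871.
Total gain g = 0.4419.
A = 1/(1 − 0.4419) = 1.79.

1.79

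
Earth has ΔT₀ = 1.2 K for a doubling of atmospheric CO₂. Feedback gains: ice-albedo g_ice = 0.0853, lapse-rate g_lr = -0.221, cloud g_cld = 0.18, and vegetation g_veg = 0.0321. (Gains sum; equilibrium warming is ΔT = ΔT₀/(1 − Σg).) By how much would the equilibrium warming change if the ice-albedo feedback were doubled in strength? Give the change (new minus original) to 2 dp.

Original: g = 0.0764, ΔT = 1.2/(1−0.0764) = 1.2993 K.
With doubled ice-albedo: g' = 0.1617, ΔT' = 1.2/(1−0.1617) = 1.4315 K.
Change = 1.4315 − 1.2993 = 0.13 K.

0.13 K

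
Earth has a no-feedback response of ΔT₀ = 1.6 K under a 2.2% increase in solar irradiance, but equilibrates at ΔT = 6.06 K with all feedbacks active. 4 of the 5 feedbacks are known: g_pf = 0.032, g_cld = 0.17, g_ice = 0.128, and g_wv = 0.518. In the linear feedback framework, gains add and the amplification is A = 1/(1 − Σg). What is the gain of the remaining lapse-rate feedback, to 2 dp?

Amplification A = ΔT/ΔT₀ = 6.06/1.6 = 3.787.
Total gain g = 1 − 1/A = 1 − 1/3.787 = 0.7359.
Known gains sum to 0.032 + 0.17 + 0.128 + 0.518 = 0.848.
g_lr = 0.7359 − 0.848 = -0.11.

-0.11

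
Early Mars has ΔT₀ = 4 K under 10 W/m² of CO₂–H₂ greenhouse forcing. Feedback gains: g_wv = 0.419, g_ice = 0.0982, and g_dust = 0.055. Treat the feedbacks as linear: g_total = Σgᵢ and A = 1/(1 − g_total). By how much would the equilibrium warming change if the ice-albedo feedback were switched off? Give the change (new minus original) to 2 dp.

-1.75 K

Original: g = 0.5722, ΔT = 4/(1−0.5722) = 9.3502 K.
Without ice-albedo: g' = 0.474, ΔT' = 4/(1−0.474) = 7.6046 K.
Change = 7.6046 − 9.3502 = -1.75 K.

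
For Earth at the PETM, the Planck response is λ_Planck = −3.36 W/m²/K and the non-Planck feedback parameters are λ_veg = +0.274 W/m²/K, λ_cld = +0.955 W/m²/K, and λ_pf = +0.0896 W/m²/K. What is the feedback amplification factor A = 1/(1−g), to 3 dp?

1.646

Convert to gains: g_veg = 0.274/3.36 = 0.08155; g_cld = 0.955/3.36 = 0.2842; g_pf = 0.0896/3.36 = 0.02667.
Total gain g = 0.39242.
A = 1/(1 − 0.39242) = 1.646.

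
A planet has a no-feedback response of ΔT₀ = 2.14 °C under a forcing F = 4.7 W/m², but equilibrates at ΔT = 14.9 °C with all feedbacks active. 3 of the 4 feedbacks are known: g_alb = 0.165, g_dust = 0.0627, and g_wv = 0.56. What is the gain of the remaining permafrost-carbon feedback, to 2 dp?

0.07

Amplification A = ΔT/ΔT₀ = 14.9/2.14 = 6.963.
Total gain g = 1 − 1/A = 1 − 1/6.963 = 0.8564.
Known gains sum to 0.165 + 0.0627 + 0.56 = 0.7877.
g_pf = 0.8564 − 0.7877 = 0.07.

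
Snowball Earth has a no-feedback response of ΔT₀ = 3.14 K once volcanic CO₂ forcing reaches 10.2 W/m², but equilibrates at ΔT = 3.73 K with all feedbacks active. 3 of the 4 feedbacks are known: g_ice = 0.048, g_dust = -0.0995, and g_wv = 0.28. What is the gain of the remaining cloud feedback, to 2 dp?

Amplification A = ΔT/ΔT₀ = 3.73/3.14 = 1.188.
Total gain g = 1 − 1/A = 1 − 1/1.188 = 0.1582.
Known gains sum to 0.048 − 0.0995 + 0.28 = 0.2285.
g_cld = 0.1582 − 0.2285 = -0.07.

-0.07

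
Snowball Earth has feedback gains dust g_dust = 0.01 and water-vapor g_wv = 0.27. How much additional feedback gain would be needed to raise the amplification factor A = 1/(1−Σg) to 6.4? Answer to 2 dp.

Current total gain = 0.28.
Target gain for A = 6.4: g* = 1 − 1/6.4 = 0.8438.
Additional gain needed = 0.8438 − 0.28 = 0.56.

0.56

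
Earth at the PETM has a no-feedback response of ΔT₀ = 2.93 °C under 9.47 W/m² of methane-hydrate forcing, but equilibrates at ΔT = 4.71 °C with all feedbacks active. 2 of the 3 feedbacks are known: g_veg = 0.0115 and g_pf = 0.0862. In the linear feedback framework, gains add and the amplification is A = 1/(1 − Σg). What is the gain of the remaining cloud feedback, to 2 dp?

0.28

Amplification A = ΔT/ΔT₀ = 4.71/2.93 = 1.608.
Total gain g = 1 − 1/A = 1 − 1/1.608 = 0.3781.
Known gains sum to 0.0115 + 0.0862 = 0.0977.
g_cld = 0.3781 − 0.0977 = 0.28.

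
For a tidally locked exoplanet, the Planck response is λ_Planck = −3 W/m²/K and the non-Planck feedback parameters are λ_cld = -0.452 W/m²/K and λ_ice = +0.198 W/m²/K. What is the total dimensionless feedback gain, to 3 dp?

-0.085

Convert to gains: g_cld = -0.452/3 = -0.1507; g_ice = 0.198/3 = 0.066.
Total gain g = -0.0847.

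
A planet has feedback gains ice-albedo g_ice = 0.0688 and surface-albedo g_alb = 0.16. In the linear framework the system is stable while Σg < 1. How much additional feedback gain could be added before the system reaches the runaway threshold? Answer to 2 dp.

0.77

Current total gain = 0.0688 + 0.16 = 0.2288.
Margin to runaway = 1 − 0.2288 = 0.77.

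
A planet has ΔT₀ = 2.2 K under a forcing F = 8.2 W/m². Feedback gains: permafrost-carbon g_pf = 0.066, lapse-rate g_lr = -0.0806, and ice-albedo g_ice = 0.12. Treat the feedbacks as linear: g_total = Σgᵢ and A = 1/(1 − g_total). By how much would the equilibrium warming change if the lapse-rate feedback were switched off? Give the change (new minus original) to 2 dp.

0.24 K

Original: g = 0.1054, ΔT = 2.2/(1−0.1054) = 2.4592 K.
Without lapse-rate: g' = 0.186, ΔT' = 2.2/(1−0.186) = 2.7027 K.
Change = 2.7027 − 2.4592 = 0.24 K.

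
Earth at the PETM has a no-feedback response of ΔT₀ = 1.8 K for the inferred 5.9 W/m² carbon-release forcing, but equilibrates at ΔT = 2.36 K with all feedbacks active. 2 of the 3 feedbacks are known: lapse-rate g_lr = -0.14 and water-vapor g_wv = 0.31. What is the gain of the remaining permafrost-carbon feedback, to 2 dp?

0.07

Amplification A = ΔT/ΔT₀ = 2.36/1.8 = 1.311.
Total gain g = 1 − 1/A = 1 − 1/1.311 = 0.2372.
Known gains sum to -0.14 + 0.31 = 0.17.
g_pf = 0.2372 − 0.17 = 0.07.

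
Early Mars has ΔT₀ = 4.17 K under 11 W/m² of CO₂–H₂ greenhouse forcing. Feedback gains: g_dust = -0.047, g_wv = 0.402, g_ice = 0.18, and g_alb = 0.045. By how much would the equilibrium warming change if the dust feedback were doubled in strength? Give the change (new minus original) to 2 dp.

-1.00 K

Original: g = 0.58, ΔT = 4.17/(1−0.58) = 9.9286 K.
With doubled dust: g' = 0.533, ΔT' = 4.17/(1−0.533) = 8.9293 K.
Change = 8.9293 − 9.9286 = -1.00 K.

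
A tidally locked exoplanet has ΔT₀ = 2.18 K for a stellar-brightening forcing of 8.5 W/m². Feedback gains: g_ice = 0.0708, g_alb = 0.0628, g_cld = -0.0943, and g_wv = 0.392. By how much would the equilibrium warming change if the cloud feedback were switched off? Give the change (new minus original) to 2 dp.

Original: g = 0.4313, ΔT = 2.18/(1−0.4313) = 3.8333 K.
Without cloud: g' = 0.5256, ΔT' = 2.18/(1−0.5256) = 4.5953 K.
Change = 4.5953 − 3.8333 = 0.76 K.

0.76 K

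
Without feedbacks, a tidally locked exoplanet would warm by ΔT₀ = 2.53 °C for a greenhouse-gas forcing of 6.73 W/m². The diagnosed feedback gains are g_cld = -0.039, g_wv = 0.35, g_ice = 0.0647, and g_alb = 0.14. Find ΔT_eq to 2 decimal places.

5.22 °C

Total gain g = -0.039 + 0.35 + 0.0647 + 0.14 = 0.5157.
Amplification A = 1/(1 − 0.5157) = 2.065.
ΔT = 2.53 × 2.065 = 5.22 °C.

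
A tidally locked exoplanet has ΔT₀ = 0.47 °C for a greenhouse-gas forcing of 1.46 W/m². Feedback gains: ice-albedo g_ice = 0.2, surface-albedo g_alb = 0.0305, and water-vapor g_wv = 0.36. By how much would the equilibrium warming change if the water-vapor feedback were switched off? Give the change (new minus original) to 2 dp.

Original: g = 0.5905, ΔT = 0.47/(1−0.5905) = 1.1477 °C.
Without water-vapor: g' = 0.2305, ΔT' = 0.47/(1−0.2305) = 0.6108 °C.
Change = 0.6108 − 1.1477 = -0.54 °C.

-0.54 °C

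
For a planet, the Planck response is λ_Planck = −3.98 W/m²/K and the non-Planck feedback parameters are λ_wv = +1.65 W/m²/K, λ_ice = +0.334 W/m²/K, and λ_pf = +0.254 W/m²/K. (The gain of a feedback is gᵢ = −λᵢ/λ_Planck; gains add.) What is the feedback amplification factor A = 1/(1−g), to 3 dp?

Convert to gains: g_wv = 1.65/3.98 = 0.4146; g_ice = 0.334/3.98 = 0.08392; g_pf = 0.254/3.98 = 0.06382.
Total gain g = 0.56234.
A = 1/(1 − 0.56234) = 2.285.

2.285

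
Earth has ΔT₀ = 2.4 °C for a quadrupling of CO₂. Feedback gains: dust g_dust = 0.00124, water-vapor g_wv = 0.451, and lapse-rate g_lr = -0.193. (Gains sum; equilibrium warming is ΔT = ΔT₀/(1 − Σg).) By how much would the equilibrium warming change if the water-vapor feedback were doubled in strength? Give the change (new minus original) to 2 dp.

5.04 °C

Original: g = 0.25924, ΔT = 2.4/(1−0.25924) = 3.2399 °C.
With doubled water-vapor: g' = 0.71024, ΔT' = 2.4/(1−0.71024) = 8.2827 °C.
Change = 8.2827 − 3.2399 = 5.04 °C.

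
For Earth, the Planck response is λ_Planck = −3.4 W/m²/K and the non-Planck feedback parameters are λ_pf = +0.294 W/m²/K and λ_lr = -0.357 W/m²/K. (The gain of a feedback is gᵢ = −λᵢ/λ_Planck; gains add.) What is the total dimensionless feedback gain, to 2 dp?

Convert to gains: g_pf = 0.294/3.4 = 0.08647; g_lr = -0.357/3.4 = -0.105.
Total gain g = -0.01853.

-0.02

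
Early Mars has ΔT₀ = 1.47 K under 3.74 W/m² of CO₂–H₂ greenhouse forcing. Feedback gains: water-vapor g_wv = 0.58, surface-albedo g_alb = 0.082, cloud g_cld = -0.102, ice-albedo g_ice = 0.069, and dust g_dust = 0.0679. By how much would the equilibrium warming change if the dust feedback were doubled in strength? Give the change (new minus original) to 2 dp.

Original: g = 0.6969, ΔT = 1.47/(1−0.6969) = 4.8499 K.
With doubled dust: g' = 0.7648, ΔT' = 1.47/(1−0.7648) = 6.2500 K.
Change = 6.2500 − 4.8499 = 1.40 K.

1.40 K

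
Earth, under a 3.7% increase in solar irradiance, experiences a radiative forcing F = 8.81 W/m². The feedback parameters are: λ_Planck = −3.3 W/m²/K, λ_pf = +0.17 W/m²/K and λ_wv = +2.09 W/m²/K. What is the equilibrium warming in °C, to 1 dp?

Net feedback parameter λ = (−3.3) + (+0.17) + (+2.09) = -1.04 W/m²/K.
ΔT = −F/λ = −8.81/(-1.04) = 8.5 °C.

8.5 °C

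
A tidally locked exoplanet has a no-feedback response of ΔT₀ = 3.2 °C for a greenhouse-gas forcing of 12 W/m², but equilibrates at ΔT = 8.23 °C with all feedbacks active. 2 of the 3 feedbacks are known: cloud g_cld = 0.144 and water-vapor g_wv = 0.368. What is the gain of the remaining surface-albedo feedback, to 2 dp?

Amplification A = ΔT/ΔT₀ = 8.23/3.2 = 2.572.
Total gain g = 1 − 1/A = 1 − 1/2.572 = 0.6112.
Known gains sum to 0.144 + 0.368 = 0.512.
g_alb = 0.6112 − 0.512 = 0.10.

0.10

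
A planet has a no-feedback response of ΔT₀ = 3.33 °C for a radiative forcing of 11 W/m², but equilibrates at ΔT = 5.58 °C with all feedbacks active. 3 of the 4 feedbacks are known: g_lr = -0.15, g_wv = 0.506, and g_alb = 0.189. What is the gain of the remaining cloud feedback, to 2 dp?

-0.14

Amplification A = ΔT/ΔT₀ = 5.58/3.33 = 1.676.
Total gain g = 1 − 1/A = 1 − 1/1.676 = 0.4033.
Known gains sum to -0.15 + 0.506 + 0.189 = 0.545.
g_cld = 0.4033 − 0.545 = -0.14.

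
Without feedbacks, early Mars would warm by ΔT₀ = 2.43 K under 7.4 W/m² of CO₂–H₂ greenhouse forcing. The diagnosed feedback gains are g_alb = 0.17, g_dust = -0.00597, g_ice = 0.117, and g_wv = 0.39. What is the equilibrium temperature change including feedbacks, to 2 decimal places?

Total gain g = 0.17 − 0.00597 + 0.117 + 0.39 = 0.67103.
Amplification A = 1/(1 − 0.67103) = 3.04.
ΔT = 2.43 × 3.04 = 7.39 K.

7.39 K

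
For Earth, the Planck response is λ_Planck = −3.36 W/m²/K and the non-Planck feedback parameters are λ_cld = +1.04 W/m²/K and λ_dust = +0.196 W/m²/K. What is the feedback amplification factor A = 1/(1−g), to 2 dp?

Convert to gains: g_cld = 1.04/3.36 = 0.3095; g_dust = 0.196/3.36 = 0.05833.
Total gain g = 0.36783.
A = 1/(1 − 0.36783) = 1.58.

1.58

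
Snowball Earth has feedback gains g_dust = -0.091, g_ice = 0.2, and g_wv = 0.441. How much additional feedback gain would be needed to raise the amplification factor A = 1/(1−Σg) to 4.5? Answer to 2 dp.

Current total gain = 0.55.
Target gain for A = 4.5: g* = 1 − 1/4.5 = 0.7778.
Additional gain needed = 0.7778 − 0.55 = 0.23.

0.23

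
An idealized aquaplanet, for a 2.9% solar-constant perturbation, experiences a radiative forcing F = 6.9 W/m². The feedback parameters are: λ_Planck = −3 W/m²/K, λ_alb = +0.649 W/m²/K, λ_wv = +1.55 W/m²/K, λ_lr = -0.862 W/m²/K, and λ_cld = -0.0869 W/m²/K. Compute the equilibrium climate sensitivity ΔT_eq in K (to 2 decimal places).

Net feedback parameter λ = (−3) + (+0.649) + (+1.55) + (-0.862) + (-0.0869) = -1.7499 W/m²/K.
ΔT = −F/λ = −6.9/(-1.7499) = 3.94 K.

3.94 K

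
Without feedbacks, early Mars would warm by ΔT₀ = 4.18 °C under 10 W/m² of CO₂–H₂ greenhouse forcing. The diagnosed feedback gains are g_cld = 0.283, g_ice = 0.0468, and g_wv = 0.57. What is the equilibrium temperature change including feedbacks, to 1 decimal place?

41.7 °C

Total gain g = 0.283 + 0.0468 + 0.57 = 0.8998.
Amplification A = 1/(1 − 0.8998) = 9.98.
ΔT = 4.18 × 9.98 = 41.7 °C.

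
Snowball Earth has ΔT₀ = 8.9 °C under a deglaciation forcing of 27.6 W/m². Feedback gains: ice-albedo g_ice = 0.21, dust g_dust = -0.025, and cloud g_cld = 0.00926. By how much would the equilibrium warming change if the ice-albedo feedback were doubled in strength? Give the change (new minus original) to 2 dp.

Original: g = 0.19426, ΔT = 8.9/(1−0.19426) = 11.0457 °C.
With doubled ice-albedo: g' = 0.40426, ΔT' = 8.9/(1−0.40426) = 14.9394 °C.
Change = 14.9394 − 11.0457 = 3.89 °C.

3.89 °C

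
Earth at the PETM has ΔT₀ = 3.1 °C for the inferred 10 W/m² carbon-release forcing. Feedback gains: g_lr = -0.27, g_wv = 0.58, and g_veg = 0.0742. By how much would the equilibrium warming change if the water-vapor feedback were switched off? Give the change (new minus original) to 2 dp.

-2.44 °C

Original: g = 0.3842, ΔT = 3.1/(1−0.3842) = 5.0341 °C.
Without water-vapor: g' = -0.1958, ΔT' = 3.1/(1+0.1958) = 2.5924 °C.
Change = 2.5924 − 5.0341 = -2.44 °C.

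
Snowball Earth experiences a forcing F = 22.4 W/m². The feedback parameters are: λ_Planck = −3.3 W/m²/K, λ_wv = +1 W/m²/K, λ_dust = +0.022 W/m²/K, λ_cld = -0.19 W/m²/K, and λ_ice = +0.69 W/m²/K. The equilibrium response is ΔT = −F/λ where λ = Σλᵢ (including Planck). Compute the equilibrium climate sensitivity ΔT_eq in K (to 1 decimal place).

Net feedback parameter λ = (−3.3) + (+1) + (+0.022) + (-0.19) + (+0.69) = -1.778 W/m²/K.
ΔT = −F/λ = −22.4/(-1.778) = 12.6 K.

12.6 K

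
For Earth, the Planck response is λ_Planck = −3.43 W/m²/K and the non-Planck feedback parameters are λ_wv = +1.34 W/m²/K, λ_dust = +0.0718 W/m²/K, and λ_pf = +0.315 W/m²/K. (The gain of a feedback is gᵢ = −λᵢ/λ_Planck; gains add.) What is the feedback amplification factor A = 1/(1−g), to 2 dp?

2.01

Convert to gains: g_wv = 1.34/3.43 = 0.3907; g_dust = 0.0718/3.43 = 0.02093; g_pf = 0.315/3.43 = 0.09184.
Total gain g = 0.50347.
A = 1/(1 − 0.50347) = 2.01.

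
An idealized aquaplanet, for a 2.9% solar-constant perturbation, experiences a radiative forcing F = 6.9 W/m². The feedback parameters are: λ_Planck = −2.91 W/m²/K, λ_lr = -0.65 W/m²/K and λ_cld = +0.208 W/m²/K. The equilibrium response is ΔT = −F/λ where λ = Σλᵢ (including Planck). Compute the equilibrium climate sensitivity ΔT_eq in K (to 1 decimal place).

2.1 K

Net feedback parameter λ = (−2.91) + (-0.65) + (+0.208) = -3.352 W/m²/K.
ΔT = −F/λ = −6.9/(-3.352) = 2.1 K.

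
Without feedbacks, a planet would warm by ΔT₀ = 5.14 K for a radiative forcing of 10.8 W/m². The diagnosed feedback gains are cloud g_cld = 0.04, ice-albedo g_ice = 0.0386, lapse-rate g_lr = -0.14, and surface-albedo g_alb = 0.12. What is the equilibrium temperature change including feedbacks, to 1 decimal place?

Total gain g = 0.04 + 0.0386 − 0.14 + 0.12 = 0.0586.
Amplification A = 1/(1 − 0.0586) = 1.062.
ΔT = 5.14 × 1.062 = 5.5 K.

5.5 K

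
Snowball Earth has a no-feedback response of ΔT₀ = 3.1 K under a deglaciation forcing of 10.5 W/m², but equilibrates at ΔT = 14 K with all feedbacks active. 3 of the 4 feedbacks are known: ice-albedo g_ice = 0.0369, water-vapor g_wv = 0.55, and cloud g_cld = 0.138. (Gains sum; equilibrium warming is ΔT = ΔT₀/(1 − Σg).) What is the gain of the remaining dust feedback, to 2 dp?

Amplification A = ΔT/ΔT₀ = 14/3.1 = 4.516.
Total gain g = 1 − 1/A = 1 − 1/4.516 = 0.7786.
Known gains sum to 0.0369 + 0.55 + 0.138 = 0.7249.
g_dust = 0.7786 − 0.7249 = 0.05.

0.05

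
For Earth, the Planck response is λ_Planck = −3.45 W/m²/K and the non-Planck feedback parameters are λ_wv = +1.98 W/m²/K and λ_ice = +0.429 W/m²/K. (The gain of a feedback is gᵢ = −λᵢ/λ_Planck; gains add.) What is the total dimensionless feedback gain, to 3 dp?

Convert to gains: g_wv = 1.98/3.45 = 0.5739; g_ice = 0.429/3.45 = 0.1243.
Total gain g = 0.6982.

0.698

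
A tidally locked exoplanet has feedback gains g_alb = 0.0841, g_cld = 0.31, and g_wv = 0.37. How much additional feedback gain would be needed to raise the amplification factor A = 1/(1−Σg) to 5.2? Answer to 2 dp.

0.04

Current total gain = 0.7641.
Target gain for A = 5.2: g* = 1 − 1/5.2 = 0.8077.
Additional gain needed = 0.8077 − 0.7641 = 0.04.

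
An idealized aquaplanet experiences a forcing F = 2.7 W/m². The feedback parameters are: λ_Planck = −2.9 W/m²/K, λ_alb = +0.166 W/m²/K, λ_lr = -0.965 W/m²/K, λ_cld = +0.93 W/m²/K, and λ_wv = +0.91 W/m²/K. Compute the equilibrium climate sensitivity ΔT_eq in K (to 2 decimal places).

Net feedback parameter λ = (−2.9) + (+0.166) + (-0.965) + (+0.93) + (+0.91) = -1.859 W/m²/K.
ΔT = −F/λ = −2.7/(-1.859) = 1.45 K.

1.45 K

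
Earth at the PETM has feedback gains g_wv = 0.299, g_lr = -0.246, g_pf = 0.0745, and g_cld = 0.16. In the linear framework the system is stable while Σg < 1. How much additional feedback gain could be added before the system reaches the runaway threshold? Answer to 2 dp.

Current total gain = 0.299 − 0.246 + 0.0745 + 0.16 = 0.2875.
Margin to runaway = 1 − 0.2875 = 0.71.

0.71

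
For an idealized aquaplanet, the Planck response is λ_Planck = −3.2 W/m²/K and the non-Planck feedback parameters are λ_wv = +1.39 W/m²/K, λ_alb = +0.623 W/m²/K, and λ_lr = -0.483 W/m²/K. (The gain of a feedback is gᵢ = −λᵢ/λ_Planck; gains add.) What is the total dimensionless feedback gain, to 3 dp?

Convert to gains: g_wv = 1.39/3.2 = 0.4344; g_alb = 0.623/3.2 = 0.1947; g_lr = -0.483/3.2 = -0.1509.
Total gain g = 0.4782.

0.478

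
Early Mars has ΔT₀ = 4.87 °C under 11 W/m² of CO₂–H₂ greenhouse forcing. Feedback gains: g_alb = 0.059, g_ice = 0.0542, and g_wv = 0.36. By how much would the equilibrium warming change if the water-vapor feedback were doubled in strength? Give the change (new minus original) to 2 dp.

19.95 °C

Original: g = 0.4732, ΔT = 4.87/(1−0.4732) = 9.2445 °C.
With doubled water-vapor: g' = 0.8332, ΔT' = 4.87/(1−0.8332) = 29.1966 °C.
Change = 29.1966 − 9.2445 = 19.95 °C.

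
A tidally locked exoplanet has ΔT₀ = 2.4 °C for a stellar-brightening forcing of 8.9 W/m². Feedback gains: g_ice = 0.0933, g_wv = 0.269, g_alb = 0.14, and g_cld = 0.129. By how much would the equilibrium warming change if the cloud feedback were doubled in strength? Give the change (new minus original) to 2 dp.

3.50 °C

Original: g = 0.6313, ΔT = 2.4/(1−0.6313) = 6.5094 °C.
With doubled cloud: g' = 0.7603, ΔT' = 2.4/(1−0.7603) = 10.0125 °C.
Change = 10.0125 − 6.5094 = 3.50 °C.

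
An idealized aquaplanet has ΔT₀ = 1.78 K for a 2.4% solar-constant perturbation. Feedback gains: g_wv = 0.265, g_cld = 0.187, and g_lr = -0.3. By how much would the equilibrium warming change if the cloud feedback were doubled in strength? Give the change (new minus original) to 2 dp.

Original: g = 0.152, ΔT = 1.78/(1−0.152) = 2.0991 K.
With doubled cloud: g' = 0.339, ΔT' = 1.78/(1−0.339) = 2.6929 K.
Change = 2.6929 − 2.0991 = 0.59 K.

0.59 K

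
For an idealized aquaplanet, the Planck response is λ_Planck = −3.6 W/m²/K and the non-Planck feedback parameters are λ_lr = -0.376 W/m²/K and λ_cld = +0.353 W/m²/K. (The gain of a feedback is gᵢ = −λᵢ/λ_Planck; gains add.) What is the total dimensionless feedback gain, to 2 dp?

Convert to gains: g_lr = -0.376/3.6 = -0.1044; g_cld = 0.353/3.6 = 0.09806.
Total gain g = -0.00634.

-0.01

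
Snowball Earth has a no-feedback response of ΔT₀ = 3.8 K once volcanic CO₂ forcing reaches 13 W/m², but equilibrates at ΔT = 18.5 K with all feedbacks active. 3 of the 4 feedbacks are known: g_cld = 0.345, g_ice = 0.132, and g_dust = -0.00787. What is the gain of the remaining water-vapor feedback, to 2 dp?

0.33

Amplification A = ΔT/ΔT₀ = 18.5/3.8 = 4.868.
Total gain g = 1 − 1/A = 1 − 1/4.868 = 0.7946.
Known gains sum to 0.345 + 0.132 − 0.00787 = 0.46913.
g_wv = 0.7946 − 0.46913 = 0.33.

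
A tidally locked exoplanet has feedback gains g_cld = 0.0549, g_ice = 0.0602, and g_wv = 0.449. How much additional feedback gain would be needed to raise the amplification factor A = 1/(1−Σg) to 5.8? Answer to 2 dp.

Current total gain = 0.5641.
Target gain for A = 5.8: g* = 1 − 1/5.8 = 0.8276.
Additional gain needed = 0.8276 − 0.5641 = 0.26.

0.26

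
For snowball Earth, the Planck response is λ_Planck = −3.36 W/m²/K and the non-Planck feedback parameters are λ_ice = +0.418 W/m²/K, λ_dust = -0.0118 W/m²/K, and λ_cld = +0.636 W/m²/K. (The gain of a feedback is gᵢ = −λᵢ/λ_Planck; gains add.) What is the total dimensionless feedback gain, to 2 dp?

Convert to gains: g_ice = 0.418/3.36 = 0.1244; g_dust = -0.0118/3.36 = -0.003512; g_cld = 0.636/3.36 = 0.1893.
Total gain g = 0.310188.

0.31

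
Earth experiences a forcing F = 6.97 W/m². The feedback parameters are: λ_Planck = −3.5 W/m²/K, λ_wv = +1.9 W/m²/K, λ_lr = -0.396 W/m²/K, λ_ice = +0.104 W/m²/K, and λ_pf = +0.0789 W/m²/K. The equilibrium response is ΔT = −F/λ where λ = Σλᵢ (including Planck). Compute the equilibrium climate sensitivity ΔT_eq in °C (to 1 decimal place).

3.8 °C

Net feedback parameter λ = (−3.5) + (+1.9) + (-0.396) + (+0.104) + (+0.0789) = -1.8131 W/m²/K.
ΔT = −F/λ = −6.97/(-1.8131) = 3.8 °C.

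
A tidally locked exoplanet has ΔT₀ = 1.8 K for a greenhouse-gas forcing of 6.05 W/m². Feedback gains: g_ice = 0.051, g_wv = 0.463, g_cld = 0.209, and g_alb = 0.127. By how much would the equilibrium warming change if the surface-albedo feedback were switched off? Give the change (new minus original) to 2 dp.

Original: g = 0.85, ΔT = 1.8/(1−0.85) = 12.0000 K.
Without surface-albedo: g' = 0.723, ΔT' = 1.8/(1−0.723) = 6.4982 K.
Change = 6.4982 − 12.0000 = -5.50 K.

-5.50 K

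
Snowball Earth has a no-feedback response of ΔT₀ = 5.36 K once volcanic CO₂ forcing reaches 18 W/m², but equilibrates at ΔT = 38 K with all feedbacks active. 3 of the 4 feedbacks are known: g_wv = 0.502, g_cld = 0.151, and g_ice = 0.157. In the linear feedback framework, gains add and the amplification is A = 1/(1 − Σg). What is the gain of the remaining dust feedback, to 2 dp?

0.05

Amplification A = ΔT/ΔT₀ = 38/5.36 = 7.09.
Total gain g = 1 − 1/A = 1 − 1/7.09 = 0.859.
Known gains sum to 0.502 + 0.151 + 0.157 = 0.81.
g_dust = 0.859 − 0.81 = 0.05.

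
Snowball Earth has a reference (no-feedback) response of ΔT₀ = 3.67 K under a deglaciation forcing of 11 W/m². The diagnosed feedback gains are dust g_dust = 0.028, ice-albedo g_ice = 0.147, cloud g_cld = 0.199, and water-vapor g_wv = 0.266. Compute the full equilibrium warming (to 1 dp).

10.2 K

Total gain g = 0.028 + 0.147 + 0.199 + 0.266 = 0.64.
Amplification A = 1/(1 − 0.64) = 2.778.
ΔT = 3.67 × 2.778 = 10.2 K.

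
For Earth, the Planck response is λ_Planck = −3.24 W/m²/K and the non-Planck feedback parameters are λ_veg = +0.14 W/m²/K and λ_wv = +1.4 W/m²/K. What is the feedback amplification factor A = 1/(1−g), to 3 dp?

1.906

Convert to gains: g_veg = 0.14/3.24 = 0.04321; g_wv = 1.4/3.24 = 0.4321.
Total gain g = 0.47531.
A = 1/(1 − 0.47531) = 1.906.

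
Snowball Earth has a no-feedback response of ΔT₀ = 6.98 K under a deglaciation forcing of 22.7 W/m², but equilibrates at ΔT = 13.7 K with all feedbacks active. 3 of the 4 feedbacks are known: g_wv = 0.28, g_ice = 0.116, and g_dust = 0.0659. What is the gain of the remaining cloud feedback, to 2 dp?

0.03

Amplification A = ΔT/ΔT₀ = 13.7/6.98 = 1.963.
Total gain g = 1 − 1/A = 1 − 1/1.963 = 0.4906.
Known gains sum to 0.28 + 0.116 + 0.0659 = 0.4619.
g_cld = 0.4906 − 0.4619 = 0.03.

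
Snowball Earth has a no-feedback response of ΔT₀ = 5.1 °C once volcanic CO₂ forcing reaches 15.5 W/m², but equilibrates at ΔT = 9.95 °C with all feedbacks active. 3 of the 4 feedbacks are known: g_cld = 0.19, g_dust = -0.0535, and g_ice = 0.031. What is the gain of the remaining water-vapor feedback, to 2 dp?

0.32

Amplification A = ΔT/ΔT₀ = 9.95/5.1 = 1.951.
Total gain g = 1 − 1/A = 1 − 1/1.951 = 0.4874.
Known gains sum to 0.19 − 0.0535 + 0.031 = 0.1675.
g_wv = 0.4874 − 0.1675 = 0.32.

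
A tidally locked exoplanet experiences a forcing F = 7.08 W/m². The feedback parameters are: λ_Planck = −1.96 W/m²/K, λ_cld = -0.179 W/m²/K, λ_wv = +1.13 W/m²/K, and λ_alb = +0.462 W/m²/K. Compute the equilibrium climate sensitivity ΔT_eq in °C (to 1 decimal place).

Net feedback parameter λ = (−1.96) + (-0.179) + (+1.13) + (+0.462) = -0.547 W/m²/K.
ΔT = −F/λ = −7.08/(-0.547) = 12.9 °C.

12.9 °C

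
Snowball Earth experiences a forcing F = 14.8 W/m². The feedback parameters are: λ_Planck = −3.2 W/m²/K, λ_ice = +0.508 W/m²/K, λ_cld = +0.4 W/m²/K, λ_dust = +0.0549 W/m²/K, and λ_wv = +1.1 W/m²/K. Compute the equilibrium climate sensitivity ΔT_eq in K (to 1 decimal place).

Net feedback parameter λ = (−3.2) + (+0.508) + (+0.4) + (+0.0549) + (+1.1) = -1.1371 W/m²/K.
ΔT = −F/λ = −14.8/(-1.1371) = 13.0 K.

13.0 K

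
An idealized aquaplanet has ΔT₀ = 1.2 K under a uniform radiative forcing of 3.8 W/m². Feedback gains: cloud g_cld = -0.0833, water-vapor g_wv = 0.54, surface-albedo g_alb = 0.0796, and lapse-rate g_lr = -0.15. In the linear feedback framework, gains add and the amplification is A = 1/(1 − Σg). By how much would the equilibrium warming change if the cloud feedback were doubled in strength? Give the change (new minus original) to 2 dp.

-0.23 K

Original: g = 0.3863, ΔT = 1.2/(1−0.3863) = 1.9554 K.
With doubled cloud: g' = 0.303, ΔT' = 1.2/(1−0.303) = 1.7217 K.
Change = 1.7217 − 1.9554 = -0.23 K.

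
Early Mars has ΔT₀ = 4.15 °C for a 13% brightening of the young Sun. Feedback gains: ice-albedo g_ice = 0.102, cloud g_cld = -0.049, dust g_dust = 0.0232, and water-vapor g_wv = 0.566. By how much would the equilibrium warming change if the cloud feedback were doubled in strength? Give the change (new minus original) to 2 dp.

-1.40 °C

Original: g = 0.6422, ΔT = 4.15/(1−0.6422) = 11.5987 °C.
With doubled cloud: g' = 0.5932, ΔT' = 4.15/(1−0.5932) = 10.2016 °C.
Change = 10.2016 − 11.5987 = -1.40 °C.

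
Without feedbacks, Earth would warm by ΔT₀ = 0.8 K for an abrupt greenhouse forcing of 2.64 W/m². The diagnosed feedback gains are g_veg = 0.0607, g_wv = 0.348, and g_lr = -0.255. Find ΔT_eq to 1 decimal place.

Total gain g = 0.0607 + 0.348 − 0.255 = 0.1537.
Amplification A = 1/(1 − 0.1537) = 1.182.
ΔT = 0.8 × 1.182 = 0.9 K.

0.9 K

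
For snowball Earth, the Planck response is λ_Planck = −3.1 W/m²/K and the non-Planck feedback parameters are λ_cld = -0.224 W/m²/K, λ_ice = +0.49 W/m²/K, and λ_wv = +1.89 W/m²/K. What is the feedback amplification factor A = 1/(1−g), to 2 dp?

3.28

Convert to gains: g_cld = -0.224/3.1 = -0.07226; g_ice = 0.49/3.1 = 0.1581; g_wv = 1.89/3.1 = 0.6097.
Total gain g = 0.69554.
A = 1/(1 − 0.69554) = 3.28.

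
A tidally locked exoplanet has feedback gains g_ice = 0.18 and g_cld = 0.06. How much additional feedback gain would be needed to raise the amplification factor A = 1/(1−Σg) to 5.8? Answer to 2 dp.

Current total gain = 0.24.
Target gain for A = 5.8: g* = 1 − 1/5.8 = 0.8276.
Additional gain needed = 0.8276 − 0.24 = 0.59.

0.59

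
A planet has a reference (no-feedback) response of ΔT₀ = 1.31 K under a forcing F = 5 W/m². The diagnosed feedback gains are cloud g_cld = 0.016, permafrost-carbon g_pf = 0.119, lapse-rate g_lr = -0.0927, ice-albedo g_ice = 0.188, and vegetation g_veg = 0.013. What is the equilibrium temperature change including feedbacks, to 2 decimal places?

1.73 K

Total gain g = 0.016 + 0.119 − 0.0927 + 0.188 + 0.013 = 0.2433.
Amplification A = 1/(1 − 0.2433) = 1.322.
ΔT = 1.31 × 1.322 = 1.73 K.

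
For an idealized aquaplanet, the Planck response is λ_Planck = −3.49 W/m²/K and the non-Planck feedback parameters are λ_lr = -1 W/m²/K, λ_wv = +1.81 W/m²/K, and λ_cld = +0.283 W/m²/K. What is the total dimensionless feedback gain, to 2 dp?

0.31

Convert to gains: g_lr = -1/3.49 = -0.2865; g_wv = 1.81/3.49 = 0.5186; g_cld = 0.283/3.49 = 0.08109.
Total gain g = 0.31319.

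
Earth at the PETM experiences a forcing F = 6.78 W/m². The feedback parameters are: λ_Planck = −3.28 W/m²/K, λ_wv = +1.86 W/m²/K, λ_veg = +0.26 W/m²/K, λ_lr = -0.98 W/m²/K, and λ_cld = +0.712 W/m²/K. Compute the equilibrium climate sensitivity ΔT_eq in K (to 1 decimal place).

Net feedback parameter λ = (−3.28) + (+1.86) + (+0.26) + (-0.98) + (+0.712) = -1.428 W/m²/K.
ΔT = −F/λ = −6.78/(-1.428) = 4.7 K.

4.7 K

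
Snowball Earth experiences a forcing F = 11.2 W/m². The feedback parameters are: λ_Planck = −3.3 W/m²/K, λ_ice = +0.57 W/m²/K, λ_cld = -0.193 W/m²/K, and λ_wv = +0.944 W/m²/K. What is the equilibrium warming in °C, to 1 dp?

5.7 °C

Net feedback parameter λ = (−3.3) + (+0.57) + (-0.193) + (+0.944) = -1.979 W/m²/K.
ΔT = −F/λ = −11.2/(-1.979) = 5.7 °C.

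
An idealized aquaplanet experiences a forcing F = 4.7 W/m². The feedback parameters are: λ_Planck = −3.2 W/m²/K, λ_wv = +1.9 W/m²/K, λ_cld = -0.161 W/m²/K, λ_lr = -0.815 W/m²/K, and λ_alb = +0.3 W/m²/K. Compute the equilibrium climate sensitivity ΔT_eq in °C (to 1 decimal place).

2.4 °C

Net feedback parameter λ = (−3.2) + (+1.9) + (-0.161) + (-0.815) + (+0.3) = -1.976 W/m²/K.
ΔT = −F/λ = −4.7/(-1.976) = 2.4 °C.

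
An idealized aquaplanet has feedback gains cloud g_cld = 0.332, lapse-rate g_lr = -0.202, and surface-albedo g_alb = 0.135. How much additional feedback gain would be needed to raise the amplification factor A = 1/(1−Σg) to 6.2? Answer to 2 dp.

Current total gain = 0.265.
Target gain for A = 6.2: g* = 1 − 1/6.2 = 0.8387.
Additional gain needed = 0.8387 − 0.265 = 0.57.

0.57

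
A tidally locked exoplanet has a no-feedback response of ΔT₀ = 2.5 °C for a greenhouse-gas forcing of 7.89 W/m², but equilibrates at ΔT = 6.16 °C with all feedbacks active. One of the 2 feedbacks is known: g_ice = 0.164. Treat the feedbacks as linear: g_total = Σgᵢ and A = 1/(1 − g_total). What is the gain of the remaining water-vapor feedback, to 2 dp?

Amplification A = ΔT/ΔT₀ = 6.16/2.5 = 2.464.
Total gain g = 1 − 1/A = 1 − 1/2.464 = 0.5942.
The known gain is 0.164.
g_wv = 0.5942 − 0.164 = 0.43.

0.43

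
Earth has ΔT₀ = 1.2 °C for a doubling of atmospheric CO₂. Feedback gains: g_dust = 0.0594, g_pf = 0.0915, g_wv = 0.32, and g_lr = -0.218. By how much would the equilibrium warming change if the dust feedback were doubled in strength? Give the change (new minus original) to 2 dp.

Original: g = 0.2529, ΔT = 1.2/(1−0.2529) = 1.6062 °C.
With doubled dust: g' = 0.3123, ΔT' = 1.2/(1−0.3123) = 1.7449 °C.
Change = 1.7449 − 1.6062 = 0.14 °C.

0.14 °C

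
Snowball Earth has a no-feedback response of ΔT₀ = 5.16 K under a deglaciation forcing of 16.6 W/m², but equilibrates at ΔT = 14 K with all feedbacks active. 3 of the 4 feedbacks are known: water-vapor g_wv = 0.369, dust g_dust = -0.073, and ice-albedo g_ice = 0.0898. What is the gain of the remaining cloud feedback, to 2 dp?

0.25

Amplification A = ΔT/ΔT₀ = 14/5.16 = 2.713.
Total gain g = 1 − 1/A = 1 − 1/2.713 = 0.6314.
Known gains sum to 0.369 − 0.073 + 0.0898 = 0.3858.
g_cld = 0.6314 − 0.3858 = 0.25.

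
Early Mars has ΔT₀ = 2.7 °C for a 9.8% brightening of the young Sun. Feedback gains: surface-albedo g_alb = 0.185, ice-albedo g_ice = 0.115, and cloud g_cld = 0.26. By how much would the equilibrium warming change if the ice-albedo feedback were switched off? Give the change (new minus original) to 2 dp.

Original: g = 0.56, ΔT = 2.7/(1−0.56) = 6.1364 °C.
Without ice-albedo: g' = 0.445, ΔT' = 2.7/(1−0.445) = 4.8649 °C.
Change = 4.8649 − 6.1364 = -1.27 °C.

-1.27 °C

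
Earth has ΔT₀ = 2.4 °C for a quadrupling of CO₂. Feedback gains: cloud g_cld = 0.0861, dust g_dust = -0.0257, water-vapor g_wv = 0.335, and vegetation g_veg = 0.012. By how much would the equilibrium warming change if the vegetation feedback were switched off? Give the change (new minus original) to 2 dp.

-0.08 °C

Original: g = 0.4074, ΔT = 2.4/(1−0.4074) = 4.0499 °C.
Without vegetation: g' = 0.3954, ΔT' = 2.4/(1−0.3954) = 3.9696 °C.
Change = 3.9696 − 4.0499 = -0.08 °C.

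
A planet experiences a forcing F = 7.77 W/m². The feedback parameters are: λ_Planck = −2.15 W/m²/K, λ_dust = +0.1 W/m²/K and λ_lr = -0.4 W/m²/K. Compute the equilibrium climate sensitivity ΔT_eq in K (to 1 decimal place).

3.2 K

Net feedback parameter λ = (−2.15) + (+0.1) + (-0.4) = -2.45 W/m²/K.
ΔT = −F/λ = −7.77/(-2.45) = 3.2 K.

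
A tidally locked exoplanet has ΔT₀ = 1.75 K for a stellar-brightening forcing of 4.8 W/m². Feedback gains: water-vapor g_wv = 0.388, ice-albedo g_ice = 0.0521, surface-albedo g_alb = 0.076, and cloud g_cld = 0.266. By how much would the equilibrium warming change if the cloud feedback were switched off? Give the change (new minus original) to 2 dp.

Original: g = 0.7821, ΔT = 1.75/(1−0.7821) = 8.0312 K.
Without cloud: g' = 0.5161, ΔT' = 1.75/(1−0.5161) = 3.6164 K.
Change = 3.6164 − 8.0312 = -4.41 K.

-4.41 K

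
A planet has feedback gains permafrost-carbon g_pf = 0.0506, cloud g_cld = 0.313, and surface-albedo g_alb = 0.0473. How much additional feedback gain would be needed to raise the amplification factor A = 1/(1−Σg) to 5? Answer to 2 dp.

0.39

Current total gain = 0.4109.
Target gain for A = 5: g* = 1 − 1/5 = 0.8.
Additional gain needed = 0.8 − 0.4109 = 0.39.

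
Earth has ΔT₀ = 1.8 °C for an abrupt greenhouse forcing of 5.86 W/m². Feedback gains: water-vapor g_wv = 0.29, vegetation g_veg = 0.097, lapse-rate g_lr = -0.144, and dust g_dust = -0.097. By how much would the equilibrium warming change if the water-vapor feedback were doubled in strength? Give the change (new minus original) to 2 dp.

1.08 °C

Original: g = 0.146, ΔT = 1.8/(1−0.146) = 2.1077 °C.
With doubled water-vapor: g' = 0.436, ΔT' = 1.8/(1−0.436) = 3.1915 °C.
Change = 3.1915 − 2.1077 = 1.08 °C.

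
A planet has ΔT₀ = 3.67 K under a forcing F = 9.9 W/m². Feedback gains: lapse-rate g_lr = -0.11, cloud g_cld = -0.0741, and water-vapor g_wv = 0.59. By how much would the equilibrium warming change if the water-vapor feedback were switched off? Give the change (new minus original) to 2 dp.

Original: g = 0.4059, ΔT = 3.67/(1−0.4059) = 6.1774 K.
Without water-vapor: g' = -0.1841, ΔT' = 3.67/(1+0.1841) = 3.0994 K.
Change = 3.0994 − 6.1774 = -3.08 K.

-3.08 K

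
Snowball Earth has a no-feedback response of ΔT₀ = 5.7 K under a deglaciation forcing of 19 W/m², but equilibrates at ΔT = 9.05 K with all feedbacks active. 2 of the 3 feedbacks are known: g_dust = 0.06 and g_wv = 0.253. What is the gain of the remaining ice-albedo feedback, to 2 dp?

Amplification A = ΔT/ΔT₀ = 9.05/5.7 = 1.588.
Total gain g = 1 − 1/A = 1 − 1/1.588 = 0.3703.
Known gains sum to 0.06 + 0.253 = 0.313.
g_ice = 0.3703 − 0.313 = 0.06.

0.06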